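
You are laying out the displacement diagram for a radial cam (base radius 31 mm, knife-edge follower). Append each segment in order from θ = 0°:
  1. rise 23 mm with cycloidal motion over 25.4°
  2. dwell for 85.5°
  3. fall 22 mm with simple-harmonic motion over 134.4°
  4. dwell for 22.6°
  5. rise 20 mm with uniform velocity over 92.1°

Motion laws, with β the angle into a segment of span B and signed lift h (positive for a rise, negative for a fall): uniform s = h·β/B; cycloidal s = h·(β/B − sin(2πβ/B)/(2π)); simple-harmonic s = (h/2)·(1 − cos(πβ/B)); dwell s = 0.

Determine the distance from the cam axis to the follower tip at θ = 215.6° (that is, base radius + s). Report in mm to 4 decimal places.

seg 1 [0°–25.4°] cycloidal, h=23: full span → s += 23 → s = 23.0000
seg 2 [25.4°–110.9°] dwell: s stays 23.0000
seg 3 [110.9°–245.3°] simple-harmonic, h=-22: θ=215.6° here. β=104.7, B=134.4. -22/2·(1 − cos(π·0.7790)) = -19.4540 → s = 3.5460
radial distance = base radius + s = 31 + 3.5460 = 34.5460

34.5460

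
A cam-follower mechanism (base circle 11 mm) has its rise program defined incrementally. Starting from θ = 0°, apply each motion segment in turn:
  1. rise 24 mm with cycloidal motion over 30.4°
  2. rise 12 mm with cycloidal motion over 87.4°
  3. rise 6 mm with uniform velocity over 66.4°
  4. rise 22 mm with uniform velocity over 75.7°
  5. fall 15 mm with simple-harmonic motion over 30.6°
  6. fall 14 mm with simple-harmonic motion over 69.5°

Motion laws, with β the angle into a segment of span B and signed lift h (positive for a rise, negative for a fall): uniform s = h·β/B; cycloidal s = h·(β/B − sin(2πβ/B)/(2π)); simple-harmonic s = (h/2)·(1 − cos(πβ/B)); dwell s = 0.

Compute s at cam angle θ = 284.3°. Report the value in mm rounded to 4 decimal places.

seg 1 [0°–30.4°] cycloidal, h=24: full span → s += 24 → s = 24.0000
seg 2 [30.4°–117.8°] cycloidal, h=12: full span → s += 12 → s = 36.0000
seg 3 [117.8°–184.2°] uniform, h=6: full span → s += 6 → s = 42.0000
seg 4 [184.2°–259.9°] uniform, h=22: full span → s += 22 → s = 64.0000
seg 5 [259.9°–290.5°] simple-harmonic, h=-15: θ=284.3° here. β=24.4, B=30.6. -15/2·(1 − cos(π·0.7974)) = -13.5312 → s = 50.4688

50.4688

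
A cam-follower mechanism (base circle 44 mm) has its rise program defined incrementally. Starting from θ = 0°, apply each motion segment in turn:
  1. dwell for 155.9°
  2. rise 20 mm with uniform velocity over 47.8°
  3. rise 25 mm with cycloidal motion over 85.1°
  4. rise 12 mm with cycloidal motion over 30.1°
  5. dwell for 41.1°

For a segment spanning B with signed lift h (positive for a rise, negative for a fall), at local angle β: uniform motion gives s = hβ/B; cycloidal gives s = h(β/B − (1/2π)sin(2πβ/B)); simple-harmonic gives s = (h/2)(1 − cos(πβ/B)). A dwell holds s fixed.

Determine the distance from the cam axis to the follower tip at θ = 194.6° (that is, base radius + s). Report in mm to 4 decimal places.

seg 1 [0°–155.9°] dwell: s stays 0.0000
seg 2 [155.9°–203.7°] uniform, h=20: θ=194.6° here. β=38.7, B=47.8. 20·38.7/47.8 = 16.1925 → s = 16.1925
radial distance = base radius + s = 44 + 16.1925 = 60.1925

60.1925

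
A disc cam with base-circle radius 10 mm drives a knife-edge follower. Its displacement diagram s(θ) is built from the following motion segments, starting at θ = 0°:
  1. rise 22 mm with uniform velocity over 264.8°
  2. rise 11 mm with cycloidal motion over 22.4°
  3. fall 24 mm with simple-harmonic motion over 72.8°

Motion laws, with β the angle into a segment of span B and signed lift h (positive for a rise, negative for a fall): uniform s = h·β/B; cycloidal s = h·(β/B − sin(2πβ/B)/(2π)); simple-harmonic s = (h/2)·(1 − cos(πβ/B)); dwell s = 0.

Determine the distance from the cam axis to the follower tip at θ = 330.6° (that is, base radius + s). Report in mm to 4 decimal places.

seg 1 [0°–264.8°] uniform, h=22: full span → s += 22 → s = 22.0000
seg 2 [264.8°–287.2°] cycloidal, h=11: full span → s += 11 → s = 33.0000
seg 3 [287.2°–360°] simple-harmonic, h=-24: θ=330.6° here. β=43.4, B=72.8. -24/2·(1 − cos(π·0.5962)) = -15.5700 → s = 17.4300
radial distance = base radius + s = 10 + 17.4300 = 27.4300

27.4300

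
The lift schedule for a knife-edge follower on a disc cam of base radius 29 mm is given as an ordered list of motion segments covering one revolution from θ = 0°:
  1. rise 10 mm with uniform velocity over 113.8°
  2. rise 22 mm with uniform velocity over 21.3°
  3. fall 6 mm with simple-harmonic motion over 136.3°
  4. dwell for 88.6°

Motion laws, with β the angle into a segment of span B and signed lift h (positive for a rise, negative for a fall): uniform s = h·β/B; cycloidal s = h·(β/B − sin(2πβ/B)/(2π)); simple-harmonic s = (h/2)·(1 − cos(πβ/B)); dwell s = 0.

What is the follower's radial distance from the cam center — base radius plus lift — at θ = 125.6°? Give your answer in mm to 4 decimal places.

seg 1 [0°–113.8°] uniform, h=10: full span → s += 10 → s = 10.0000
seg 2 [113.8°–135.1°] uniform, h=22: θ=125.6° here. β=11.8, B=21.3. 22·11.8/21.3 = 12.1878 → s = 22.1878
radial distance = base radius + s = 29 + 22.1878 = 51.1878

51.1878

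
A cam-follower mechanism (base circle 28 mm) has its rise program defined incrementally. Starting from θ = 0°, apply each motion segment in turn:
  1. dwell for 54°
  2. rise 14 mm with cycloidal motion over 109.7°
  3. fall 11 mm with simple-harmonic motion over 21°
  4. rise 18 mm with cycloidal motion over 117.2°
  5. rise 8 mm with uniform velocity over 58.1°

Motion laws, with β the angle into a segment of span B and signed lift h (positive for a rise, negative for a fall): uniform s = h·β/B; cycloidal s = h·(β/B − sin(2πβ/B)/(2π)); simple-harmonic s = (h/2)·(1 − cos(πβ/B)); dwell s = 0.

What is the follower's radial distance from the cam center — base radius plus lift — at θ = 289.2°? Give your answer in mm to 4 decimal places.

seg 1 [0°–54°] dwell: s stays 0.0000
seg 2 [54°–163.7°] cycloidal, h=14: full span → s += 14 → s = 14.0000
seg 3 [163.7°–184.7°] simple-harmonic, h=-11: full span → s += -11 → s = 3.0000
seg 4 [184.7°–301.9°] cycloidal, h=18: θ=289.2° here. β=104.5, B=117.2. 18·(0.8916 − sin(2π·0.8916)/(2π)) = 17.8528 → s = 20.8528
radial distance = base radius + s = 28 + 20.8528 = 48.8528

48.8528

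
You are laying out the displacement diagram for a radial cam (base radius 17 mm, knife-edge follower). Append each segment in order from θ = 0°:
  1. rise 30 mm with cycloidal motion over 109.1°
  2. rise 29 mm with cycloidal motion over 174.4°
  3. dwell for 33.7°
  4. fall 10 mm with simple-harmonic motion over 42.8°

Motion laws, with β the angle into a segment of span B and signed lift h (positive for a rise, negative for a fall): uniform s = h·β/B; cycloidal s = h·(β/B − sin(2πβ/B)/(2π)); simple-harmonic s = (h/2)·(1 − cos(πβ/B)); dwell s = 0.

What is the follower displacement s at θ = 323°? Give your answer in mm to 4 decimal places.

seg 1 [0°–109.1°] cycloidal, h=30: full span → s += 30 → s = 30.0000
seg 2 [109.1°–283.5°] cycloidal, h=29: full span → s += 29 → s = 59.0000
seg 3 [283.5°–317.2°] dwell: s stays 59.0000
seg 4 [317.2°–360°] simple-harmonic, h=-10: θ=323° here. β=5.8, B=42.8. -10/2·(1 − cos(π·0.1355)) = -0.4463 → s = 58.5537

58.5537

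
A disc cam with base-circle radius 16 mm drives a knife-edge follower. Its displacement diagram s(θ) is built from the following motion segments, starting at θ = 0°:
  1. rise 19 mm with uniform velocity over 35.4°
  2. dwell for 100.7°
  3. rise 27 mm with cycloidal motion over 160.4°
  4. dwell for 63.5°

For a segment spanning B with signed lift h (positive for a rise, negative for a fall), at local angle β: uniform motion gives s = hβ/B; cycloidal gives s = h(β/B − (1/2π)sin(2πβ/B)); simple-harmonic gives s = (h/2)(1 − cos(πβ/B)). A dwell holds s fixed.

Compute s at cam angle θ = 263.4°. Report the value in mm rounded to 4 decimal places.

seg 1 [0°–35.4°] uniform, h=19: full span → s += 19 → s = 19.0000
seg 2 [35.4°–136.1°] dwell: s stays 19.0000
seg 3 [136.1°–296.5°] cycloidal, h=27: θ=263.4° here. β=127.3, B=160.4. 27·(0.7936 − sin(2π·0.7936)/(2π)) = 25.5649 → s = 44.5649

44.5649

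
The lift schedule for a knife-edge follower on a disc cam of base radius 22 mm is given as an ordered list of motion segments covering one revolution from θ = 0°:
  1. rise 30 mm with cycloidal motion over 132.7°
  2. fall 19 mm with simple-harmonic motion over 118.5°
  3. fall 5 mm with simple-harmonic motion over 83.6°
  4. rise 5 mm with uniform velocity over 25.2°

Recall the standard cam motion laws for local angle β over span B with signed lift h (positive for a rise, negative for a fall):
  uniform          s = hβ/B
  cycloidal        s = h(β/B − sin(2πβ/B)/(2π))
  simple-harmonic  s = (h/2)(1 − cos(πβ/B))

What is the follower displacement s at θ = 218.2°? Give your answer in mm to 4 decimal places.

seg 1 [0°–132.7°] cycloidal, h=30: full span → s += 30 → s = 30.0000
seg 2 [132.7°–251.2°] simple-harmonic, h=-19: θ=218.2° here. β=85.5, B=118.5. -19/2·(1 − cos(π·0.7215)) = -15.5904 → s = 14.4096

14.4096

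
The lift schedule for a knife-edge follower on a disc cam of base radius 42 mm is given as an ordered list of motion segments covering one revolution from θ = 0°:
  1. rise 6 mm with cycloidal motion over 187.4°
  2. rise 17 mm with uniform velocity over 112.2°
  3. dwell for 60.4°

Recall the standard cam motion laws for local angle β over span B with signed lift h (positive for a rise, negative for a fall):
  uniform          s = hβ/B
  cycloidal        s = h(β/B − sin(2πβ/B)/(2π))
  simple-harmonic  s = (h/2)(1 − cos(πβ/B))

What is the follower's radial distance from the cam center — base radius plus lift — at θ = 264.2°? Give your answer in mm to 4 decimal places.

seg 1 [0°–187.4°] cycloidal, h=6: full span → s += 6 → s = 6.0000
seg 2 [187.4°–299.6°] uniform, h=17: θ=264.2° here. β=76.8, B=112.2. 17·76.8/112.2 = 11.6364 → s = 17.6364
radial distance = base radius + s = 42 + 17.6364 = 59.6364

59.6364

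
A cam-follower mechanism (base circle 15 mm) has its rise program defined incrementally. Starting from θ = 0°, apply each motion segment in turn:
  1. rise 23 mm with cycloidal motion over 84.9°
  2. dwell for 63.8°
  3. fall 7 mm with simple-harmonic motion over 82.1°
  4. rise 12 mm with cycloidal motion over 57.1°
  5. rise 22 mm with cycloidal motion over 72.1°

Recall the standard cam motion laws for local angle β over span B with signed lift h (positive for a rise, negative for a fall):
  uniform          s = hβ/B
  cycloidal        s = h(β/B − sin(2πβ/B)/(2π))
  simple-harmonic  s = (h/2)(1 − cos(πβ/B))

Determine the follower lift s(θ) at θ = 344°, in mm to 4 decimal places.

seg 1 [0°–84.9°] cycloidal, h=23: full span → s += 23 → s = 23.0000
seg 2 [84.9°–148.7°] dwell: s stays 23.0000
seg 3 [148.7°–230.8°] simple-harmonic, h=-7: full span → s += -7 → s = 16.0000
seg 4 [230.8°–287.9°] cycloidal, h=12: full span → s += 12 → s = 28.0000
seg 5 [287.9°–360°] cycloidal, h=22: θ=344° here. β=56.1, B=72.1. 22·(0.7781 − sin(2π·0.7781)/(2π)) = 20.5649 → s = 48.5649

48.5649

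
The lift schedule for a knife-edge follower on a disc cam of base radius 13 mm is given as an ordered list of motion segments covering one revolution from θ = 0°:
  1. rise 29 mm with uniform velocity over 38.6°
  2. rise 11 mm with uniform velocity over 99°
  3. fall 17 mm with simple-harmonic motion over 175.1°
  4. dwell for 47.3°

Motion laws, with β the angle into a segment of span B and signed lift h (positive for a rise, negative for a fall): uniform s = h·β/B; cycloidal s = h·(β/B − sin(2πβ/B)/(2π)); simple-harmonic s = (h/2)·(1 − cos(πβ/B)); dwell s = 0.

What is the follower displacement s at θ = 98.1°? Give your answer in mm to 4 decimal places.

seg 1 [0°–38.6°] uniform, h=29: full span → s += 29 → s = 29.0000
seg 2 [38.6°–137.6°] uniform, h=11: θ=98.1° here. β=59.5, B=99. 11·59.5/99 = 6.6111 → s = 35.6111

35.6111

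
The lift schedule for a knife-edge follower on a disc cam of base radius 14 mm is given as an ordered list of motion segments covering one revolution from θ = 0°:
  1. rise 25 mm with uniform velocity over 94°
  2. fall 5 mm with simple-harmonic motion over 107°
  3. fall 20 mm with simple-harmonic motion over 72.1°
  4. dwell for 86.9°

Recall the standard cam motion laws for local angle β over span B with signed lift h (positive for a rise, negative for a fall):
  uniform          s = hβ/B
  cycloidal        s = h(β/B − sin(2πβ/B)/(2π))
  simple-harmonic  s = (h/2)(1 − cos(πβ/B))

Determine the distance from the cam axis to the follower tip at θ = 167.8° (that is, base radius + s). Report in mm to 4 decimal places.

seg 1 [0°–94°] uniform, h=25: full span → s += 25 → s = 25.0000
seg 2 [94°–201°] simple-harmonic, h=-5: θ=167.8° here. β=73.8, B=107. -5/2·(1 − cos(π·0.6897)) = -3.9034 → s = 21.0966
radial distance = base radius + s = 14 + 21.0966 = 35.0966

35.0966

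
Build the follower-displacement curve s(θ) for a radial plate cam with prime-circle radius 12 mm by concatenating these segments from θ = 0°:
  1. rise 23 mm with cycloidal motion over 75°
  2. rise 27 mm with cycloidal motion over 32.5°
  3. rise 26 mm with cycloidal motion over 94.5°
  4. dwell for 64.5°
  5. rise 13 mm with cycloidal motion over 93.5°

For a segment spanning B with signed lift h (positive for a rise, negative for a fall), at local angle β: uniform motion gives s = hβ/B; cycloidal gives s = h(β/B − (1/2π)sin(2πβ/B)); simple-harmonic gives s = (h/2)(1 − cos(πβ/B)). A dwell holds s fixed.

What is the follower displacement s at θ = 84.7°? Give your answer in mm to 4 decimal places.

seg 1 [0°–75°] cycloidal, h=23: full span → s += 23 → s = 23.0000
seg 2 [75°–107.5°] cycloidal, h=27: θ=84.7° here. β=9.7, B=32.5. 27·(0.2985 − sin(2π·0.2985)/(2π)) = 3.9590 → s = 26.9590

26.9590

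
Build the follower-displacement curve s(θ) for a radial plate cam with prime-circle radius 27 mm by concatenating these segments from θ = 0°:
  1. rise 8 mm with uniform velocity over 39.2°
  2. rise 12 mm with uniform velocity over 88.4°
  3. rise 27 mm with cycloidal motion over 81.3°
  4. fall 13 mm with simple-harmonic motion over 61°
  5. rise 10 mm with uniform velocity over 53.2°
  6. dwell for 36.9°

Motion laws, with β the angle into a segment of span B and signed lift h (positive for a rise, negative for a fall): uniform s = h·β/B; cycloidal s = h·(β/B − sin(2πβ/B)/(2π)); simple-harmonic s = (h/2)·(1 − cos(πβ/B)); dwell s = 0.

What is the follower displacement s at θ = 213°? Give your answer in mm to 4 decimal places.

seg 1 [0°–39.2°] uniform, h=8: full span → s += 8 → s = 8.0000
seg 2 [39.2°–127.6°] uniform, h=12: full span → s += 12 → s = 20.0000
seg 3 [127.6°–208.9°] cycloidal, h=27: full span → s += 27 → s = 47.0000
seg 4 [208.9°–269.9°] simple-harmonic, h=-13: θ=213° here. β=4.1, B=61. -13/2·(1 − cos(π·0.0672)) = -0.1444 → s = 46.8556

46.8556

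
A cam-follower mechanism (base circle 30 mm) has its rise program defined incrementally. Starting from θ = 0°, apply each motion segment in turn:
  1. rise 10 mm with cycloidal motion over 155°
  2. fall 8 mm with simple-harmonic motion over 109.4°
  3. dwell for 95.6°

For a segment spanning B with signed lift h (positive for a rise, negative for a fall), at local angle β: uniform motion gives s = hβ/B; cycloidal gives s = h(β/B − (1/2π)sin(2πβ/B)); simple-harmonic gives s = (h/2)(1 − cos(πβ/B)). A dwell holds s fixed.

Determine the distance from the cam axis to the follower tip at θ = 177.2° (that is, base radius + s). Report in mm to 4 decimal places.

seg 1 [0°–155°] cycloidal, h=10: full span → s += 10 → s = 10.0000
seg 2 [155°–264.4°] simple-harmonic, h=-8: θ=177.2° here. β=22.2, B=109.4. -8/2·(1 − cos(π·0.2029)) = -0.7857 → s = 9.2143
radial distance = base radius + s = 30 + 9.2143 = 39.2143

39.2143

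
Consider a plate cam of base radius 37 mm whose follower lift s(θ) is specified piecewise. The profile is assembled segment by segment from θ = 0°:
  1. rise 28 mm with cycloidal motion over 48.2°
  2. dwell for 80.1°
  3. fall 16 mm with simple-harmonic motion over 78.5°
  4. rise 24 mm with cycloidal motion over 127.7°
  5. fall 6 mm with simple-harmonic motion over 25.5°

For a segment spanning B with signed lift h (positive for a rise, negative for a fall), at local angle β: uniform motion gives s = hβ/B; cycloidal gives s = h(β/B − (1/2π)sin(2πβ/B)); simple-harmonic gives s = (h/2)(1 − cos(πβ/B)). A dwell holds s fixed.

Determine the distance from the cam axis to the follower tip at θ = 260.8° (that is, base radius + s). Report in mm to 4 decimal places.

seg 1 [0°–48.2°] cycloidal, h=28: full span → s += 28 → s = 28.0000
seg 2 [48.2°–128.3°] dwell: s stays 28.0000
seg 3 [128.3°–206.8°] simple-harmonic, h=-16: full span → s += -16 → s = 12.0000
seg 4 [206.8°–334.5°] cycloidal, h=24: θ=260.8° here. β=54, B=127.7. 24·(0.4229 − sin(2π·0.4229)/(2π)) = 8.3692 → s = 20.3692
radial distance = base radius + s = 37 + 20.3692 = 57.3692

57.3692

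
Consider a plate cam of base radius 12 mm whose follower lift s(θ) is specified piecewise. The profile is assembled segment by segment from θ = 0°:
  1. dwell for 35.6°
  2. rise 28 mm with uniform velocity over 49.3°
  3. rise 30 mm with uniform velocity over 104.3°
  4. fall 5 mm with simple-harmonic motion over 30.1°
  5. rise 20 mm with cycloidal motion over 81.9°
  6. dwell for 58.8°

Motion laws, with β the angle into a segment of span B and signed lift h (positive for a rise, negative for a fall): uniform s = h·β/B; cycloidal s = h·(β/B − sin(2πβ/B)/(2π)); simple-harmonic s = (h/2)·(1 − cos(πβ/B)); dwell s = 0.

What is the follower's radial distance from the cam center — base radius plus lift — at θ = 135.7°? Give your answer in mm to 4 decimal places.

seg 1 [0°–35.6°] dwell: s stays 0.0000
seg 2 [35.6°–84.9°] uniform, h=28: full span → s += 28 → s = 28.0000
seg 3 [84.9°–189.2°] uniform, h=30: θ=135.7° here. β=50.8, B=104.3. 30·50.8/104.3 = 14.6117 → s = 42.6117
radial distance = base radius + s = 12 + 42.6117 = 54.6117

54.6117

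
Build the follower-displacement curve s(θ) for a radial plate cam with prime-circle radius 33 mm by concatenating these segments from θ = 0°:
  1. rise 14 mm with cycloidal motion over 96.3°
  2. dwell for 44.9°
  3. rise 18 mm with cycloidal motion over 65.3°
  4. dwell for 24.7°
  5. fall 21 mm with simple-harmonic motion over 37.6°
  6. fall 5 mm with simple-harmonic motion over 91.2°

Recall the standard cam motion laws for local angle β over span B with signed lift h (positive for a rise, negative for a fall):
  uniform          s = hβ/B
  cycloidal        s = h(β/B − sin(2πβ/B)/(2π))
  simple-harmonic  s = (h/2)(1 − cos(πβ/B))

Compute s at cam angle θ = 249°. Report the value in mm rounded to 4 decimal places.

seg 1 [0°–96.3°] cycloidal, h=14: full span → s += 14 → s = 14.0000
seg 2 [96.3°–141.2°] dwell: s stays 14.0000
seg 3 [141.2°–206.5°] cycloidal, h=18: full span → s += 18 → s = 32.0000
seg 4 [206.5°–231.2°] dwell: s stays 32.0000
seg 5 [231.2°–268.8°] simple-harmonic, h=-21: θ=249° here. β=17.8, B=37.6. -21/2·(1 − cos(π·0.4734)) = -9.6237 → s = 22.3763

22.3763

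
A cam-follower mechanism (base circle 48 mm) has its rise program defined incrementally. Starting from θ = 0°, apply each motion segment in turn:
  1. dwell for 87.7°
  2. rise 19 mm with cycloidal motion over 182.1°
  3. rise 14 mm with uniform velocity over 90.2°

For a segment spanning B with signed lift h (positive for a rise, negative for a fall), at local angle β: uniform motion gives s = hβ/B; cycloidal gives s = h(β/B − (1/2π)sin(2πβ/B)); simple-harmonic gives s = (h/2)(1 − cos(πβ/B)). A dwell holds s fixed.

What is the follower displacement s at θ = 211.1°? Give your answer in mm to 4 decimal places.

seg 1 [0°–87.7°] dwell: s stays 0.0000
seg 2 [87.7°–269.8°] cycloidal, h=19: θ=211.1° here. β=123.4, B=182.1. 19·(0.6776 − sin(2π·0.6776)/(2π)) = 15.5922 → s = 15.5922

15.5922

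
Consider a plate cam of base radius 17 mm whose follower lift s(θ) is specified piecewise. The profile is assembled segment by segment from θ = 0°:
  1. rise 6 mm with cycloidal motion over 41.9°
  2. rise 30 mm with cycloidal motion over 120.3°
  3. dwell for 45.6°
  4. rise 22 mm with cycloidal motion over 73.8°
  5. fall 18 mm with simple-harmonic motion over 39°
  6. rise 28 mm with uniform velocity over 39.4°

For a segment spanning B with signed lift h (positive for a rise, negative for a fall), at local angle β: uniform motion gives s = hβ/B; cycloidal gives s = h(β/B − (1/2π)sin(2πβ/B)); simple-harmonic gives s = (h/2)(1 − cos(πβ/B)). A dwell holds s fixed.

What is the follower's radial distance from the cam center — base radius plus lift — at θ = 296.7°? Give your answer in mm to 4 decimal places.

seg 1 [0°–41.9°] cycloidal, h=6: full span → s += 6 → s = 6.0000
seg 2 [41.9°–162.2°] cycloidal, h=30: full span → s += 30 → s = 36.0000
seg 3 [162.2°–207.8°] dwell: s stays 36.0000
seg 4 [207.8°–281.6°] cycloidal, h=22: full span → s += 22 → s = 58.0000
seg 5 [281.6°–320.6°] simple-harmonic, h=-18: θ=296.7° here. β=15.1, B=39. -18/2·(1 − cos(π·0.3872)) = -5.8764 → s = 52.1236
radial distance = base radius + s = 17 + 52.1236 = 69.1236

69.1236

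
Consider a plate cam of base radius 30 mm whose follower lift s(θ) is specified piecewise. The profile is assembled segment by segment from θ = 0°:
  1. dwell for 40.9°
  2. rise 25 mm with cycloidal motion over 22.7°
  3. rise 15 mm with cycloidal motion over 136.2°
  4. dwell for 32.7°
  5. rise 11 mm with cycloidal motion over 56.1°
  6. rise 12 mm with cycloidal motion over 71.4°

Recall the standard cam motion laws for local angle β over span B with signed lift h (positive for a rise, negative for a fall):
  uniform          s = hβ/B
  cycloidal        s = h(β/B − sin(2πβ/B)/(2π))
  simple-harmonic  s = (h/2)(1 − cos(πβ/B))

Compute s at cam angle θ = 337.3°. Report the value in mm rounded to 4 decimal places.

seg 1 [0°–40.9°] dwell: s stays 0.0000
seg 2 [40.9°–63.6°] cycloidal, h=25: full span → s += 25 → s = 25.0000
seg 3 [63.6°–199.8°] cycloidal, h=15: full span → s += 15 → s = 40.0000
seg 4 [199.8°–232.5°] dwell: s stays 40.0000
seg 5 [232.5°–288.6°] cycloidal, h=11: full span → s += 11 → s = 51.0000
seg 6 [288.6°–360°] cycloidal, h=12: θ=337.3° here. β=48.7, B=71.4. 12·(0.6821 − sin(2π·0.6821)/(2π)) = 9.9234 → s = 60.9234

60.9234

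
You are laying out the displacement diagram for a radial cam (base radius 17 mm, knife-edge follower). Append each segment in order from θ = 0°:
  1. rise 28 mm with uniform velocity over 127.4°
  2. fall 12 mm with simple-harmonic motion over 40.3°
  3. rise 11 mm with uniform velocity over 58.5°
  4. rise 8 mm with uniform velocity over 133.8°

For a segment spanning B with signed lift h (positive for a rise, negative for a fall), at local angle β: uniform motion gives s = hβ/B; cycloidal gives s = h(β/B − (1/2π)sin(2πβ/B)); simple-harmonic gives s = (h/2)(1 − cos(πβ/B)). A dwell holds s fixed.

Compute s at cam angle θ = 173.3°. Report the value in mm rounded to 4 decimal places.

seg 1 [0°–127.4°] uniform, h=28: full span → s += 28 → s = 28.0000
seg 2 [127.4°–167.7°] simple-harmonic, h=-12: full span → s += -12 → s = 16.0000
seg 3 [167.7°–226.2°] uniform, h=11: θ=173.3° here. β=5.6, B=58.5. 11·5.6/58.5 = 1.0530 → s = 17.0530

17.0530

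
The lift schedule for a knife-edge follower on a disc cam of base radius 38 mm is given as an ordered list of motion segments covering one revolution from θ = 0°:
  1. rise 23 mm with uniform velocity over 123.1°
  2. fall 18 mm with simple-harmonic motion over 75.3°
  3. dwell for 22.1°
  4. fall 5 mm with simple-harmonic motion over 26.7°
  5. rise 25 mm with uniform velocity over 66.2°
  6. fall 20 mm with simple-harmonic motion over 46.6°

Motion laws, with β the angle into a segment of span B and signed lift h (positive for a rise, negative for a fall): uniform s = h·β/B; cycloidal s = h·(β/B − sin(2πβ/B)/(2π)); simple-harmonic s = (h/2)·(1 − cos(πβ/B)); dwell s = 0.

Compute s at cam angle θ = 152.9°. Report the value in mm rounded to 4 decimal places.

seg 1 [0°–123.1°] uniform, h=23: full span → s += 23 → s = 23.0000
seg 2 [123.1°–198.4°] simple-harmonic, h=-18: θ=152.9° here. β=29.8, B=75.3. -18/2·(1 − cos(π·0.3958)) = -6.1048 → s = 16.8952

16.8952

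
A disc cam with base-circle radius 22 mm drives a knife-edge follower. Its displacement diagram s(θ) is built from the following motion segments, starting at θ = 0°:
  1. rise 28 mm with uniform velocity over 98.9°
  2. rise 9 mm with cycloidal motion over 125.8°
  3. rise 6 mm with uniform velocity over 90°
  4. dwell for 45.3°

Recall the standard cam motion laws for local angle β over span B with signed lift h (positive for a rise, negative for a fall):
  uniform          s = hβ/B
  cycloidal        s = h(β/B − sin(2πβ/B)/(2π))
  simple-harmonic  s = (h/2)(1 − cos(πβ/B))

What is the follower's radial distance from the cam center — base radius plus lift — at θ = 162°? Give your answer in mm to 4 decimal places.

seg 1 [0°–98.9°] uniform, h=28: full span → s += 28 → s = 28.0000
seg 2 [98.9°–224.7°] cycloidal, h=9: θ=162° here. β=63.1, B=125.8. 9·(0.5016 − sin(2π·0.5016)/(2π)) = 4.5286 → s = 32.5286
radial distance = base radius + s = 22 + 32.5286 = 54.5286

54.5286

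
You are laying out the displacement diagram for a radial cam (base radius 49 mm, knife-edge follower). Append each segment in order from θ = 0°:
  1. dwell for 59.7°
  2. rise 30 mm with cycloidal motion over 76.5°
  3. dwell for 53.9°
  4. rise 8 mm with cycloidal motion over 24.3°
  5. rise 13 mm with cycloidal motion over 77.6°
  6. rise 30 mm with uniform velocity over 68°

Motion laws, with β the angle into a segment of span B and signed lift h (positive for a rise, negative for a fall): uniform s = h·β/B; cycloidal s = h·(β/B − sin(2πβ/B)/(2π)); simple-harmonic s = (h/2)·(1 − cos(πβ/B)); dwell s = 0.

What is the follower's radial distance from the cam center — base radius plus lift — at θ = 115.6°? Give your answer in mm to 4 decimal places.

seg 1 [0°–59.7°] dwell: s stays 0.0000
seg 2 [59.7°–136.2°] cycloidal, h=30: θ=115.6° here. β=55.9, B=76.5. 30·(0.7307 − sin(2π·0.7307)/(2π)) = 26.6612 → s = 26.6612
radial distance = base radius + s = 49 + 26.6612 = 75.6612

75.6612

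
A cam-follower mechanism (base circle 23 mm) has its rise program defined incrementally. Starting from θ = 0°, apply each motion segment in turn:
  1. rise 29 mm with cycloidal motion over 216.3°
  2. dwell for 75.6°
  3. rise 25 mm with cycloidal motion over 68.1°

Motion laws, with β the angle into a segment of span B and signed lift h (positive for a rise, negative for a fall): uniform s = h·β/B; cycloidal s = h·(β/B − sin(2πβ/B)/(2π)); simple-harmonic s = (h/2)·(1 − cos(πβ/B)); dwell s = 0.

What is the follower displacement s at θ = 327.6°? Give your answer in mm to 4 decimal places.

seg 1 [0°–216.3°] cycloidal, h=29: full span → s += 29 → s = 29.0000
seg 2 [216.3°–291.9°] dwell: s stays 29.0000
seg 3 [291.9°–360°] cycloidal, h=25: θ=327.6° here. β=35.7, B=68.1. 25·(0.5242 − sin(2π·0.5242)/(2π)) = 13.7091 → s = 42.7091

42.7091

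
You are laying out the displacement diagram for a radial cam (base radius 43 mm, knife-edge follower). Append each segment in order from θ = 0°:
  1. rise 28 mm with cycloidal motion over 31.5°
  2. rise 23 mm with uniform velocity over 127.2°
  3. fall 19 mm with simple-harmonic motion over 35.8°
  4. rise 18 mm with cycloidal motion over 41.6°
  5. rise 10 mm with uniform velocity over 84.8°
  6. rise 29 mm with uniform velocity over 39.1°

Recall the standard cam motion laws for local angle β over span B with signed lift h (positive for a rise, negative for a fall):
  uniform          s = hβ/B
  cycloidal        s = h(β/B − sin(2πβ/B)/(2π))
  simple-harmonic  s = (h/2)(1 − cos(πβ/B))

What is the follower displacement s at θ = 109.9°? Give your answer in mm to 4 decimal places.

seg 1 [0°–31.5°] cycloidal, h=28: full span → s += 28 → s = 28.0000
seg 2 [31.5°–158.7°] uniform, h=23: θ=109.9° here. β=78.4, B=127.2. 23·78.4/127.2 = 14.1761 → s = 42.1761

42.1761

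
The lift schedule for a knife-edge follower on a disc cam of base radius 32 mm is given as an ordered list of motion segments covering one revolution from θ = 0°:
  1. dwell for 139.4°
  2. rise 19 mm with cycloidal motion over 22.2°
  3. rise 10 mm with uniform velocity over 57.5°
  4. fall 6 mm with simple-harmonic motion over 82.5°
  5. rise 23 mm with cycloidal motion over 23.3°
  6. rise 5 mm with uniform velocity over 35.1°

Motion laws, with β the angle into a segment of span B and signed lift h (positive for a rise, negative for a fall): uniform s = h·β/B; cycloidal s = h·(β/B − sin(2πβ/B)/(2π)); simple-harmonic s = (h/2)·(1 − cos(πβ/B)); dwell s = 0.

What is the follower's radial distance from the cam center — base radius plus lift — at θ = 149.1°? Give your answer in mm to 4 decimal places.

seg 1 [0°–139.4°] dwell: s stays 0.0000
seg 2 [139.4°–161.6°] cycloidal, h=19: θ=149.1° here. β=9.7, B=22.2. 19·(0.4369 − sin(2π·0.4369)/(2π)) = 7.1347 → s = 7.1347
radial distance = base radius + s = 32 + 7.1347 = 39.1347

39.1347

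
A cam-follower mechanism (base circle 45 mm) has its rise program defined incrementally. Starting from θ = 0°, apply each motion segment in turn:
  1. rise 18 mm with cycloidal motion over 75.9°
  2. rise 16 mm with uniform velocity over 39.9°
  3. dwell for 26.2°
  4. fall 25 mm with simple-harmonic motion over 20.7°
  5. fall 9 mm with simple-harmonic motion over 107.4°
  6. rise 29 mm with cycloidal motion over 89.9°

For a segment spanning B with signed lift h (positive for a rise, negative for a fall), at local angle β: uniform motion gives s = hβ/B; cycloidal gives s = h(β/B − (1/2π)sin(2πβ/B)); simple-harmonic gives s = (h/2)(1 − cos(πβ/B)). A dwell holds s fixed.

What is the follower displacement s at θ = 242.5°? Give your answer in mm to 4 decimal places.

seg 1 [0°–75.9°] cycloidal, h=18: full span → s += 18 → s = 18.0000
seg 2 [75.9°–115.8°] uniform, h=16: full span → s += 16 → s = 34.0000
seg 3 [115.8°–142°] dwell: s stays 34.0000
seg 4 [142°–162.7°] simple-harmonic, h=-25: full span → s += -25 → s = 9.0000
seg 5 [162.7°–270.1°] simple-harmonic, h=-9: θ=242.5° here. β=79.8, B=107.4. -9/2·(1 − cos(π·0.7430)) = -7.6114 → s = 1.3886

1.3886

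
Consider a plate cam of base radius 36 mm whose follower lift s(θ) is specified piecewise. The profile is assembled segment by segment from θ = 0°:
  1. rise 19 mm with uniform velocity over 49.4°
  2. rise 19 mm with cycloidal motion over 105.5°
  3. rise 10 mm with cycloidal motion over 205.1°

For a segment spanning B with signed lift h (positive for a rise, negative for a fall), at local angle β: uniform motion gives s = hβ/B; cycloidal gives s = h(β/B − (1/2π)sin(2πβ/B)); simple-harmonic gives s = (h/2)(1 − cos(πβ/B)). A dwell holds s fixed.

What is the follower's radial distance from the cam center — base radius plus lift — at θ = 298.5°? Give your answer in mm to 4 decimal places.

seg 1 [0°–49.4°] uniform, h=19: full span → s += 19 → s = 19.0000
seg 2 [49.4°–154.9°] cycloidal, h=19: full span → s += 19 → s = 38.0000
seg 3 [154.9°–360°] cycloidal, h=10: θ=298.5° here. β=143.6, B=205.1. 10·(0.7001 − sin(2π·0.7001)/(2π)) = 8.5156 → s = 46.5156
radial distance = base radius + s = 36 + 46.5156 = 82.5156

82.5156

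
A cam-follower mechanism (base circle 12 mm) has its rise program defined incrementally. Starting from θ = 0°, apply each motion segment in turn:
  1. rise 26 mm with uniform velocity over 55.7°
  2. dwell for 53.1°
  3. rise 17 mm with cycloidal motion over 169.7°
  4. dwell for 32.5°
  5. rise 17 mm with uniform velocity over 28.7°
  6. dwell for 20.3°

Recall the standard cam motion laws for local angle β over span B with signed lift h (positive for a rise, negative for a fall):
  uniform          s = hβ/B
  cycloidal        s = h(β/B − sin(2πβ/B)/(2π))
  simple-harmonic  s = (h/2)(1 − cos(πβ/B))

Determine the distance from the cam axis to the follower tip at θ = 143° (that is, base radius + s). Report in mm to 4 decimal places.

seg 1 [0°–55.7°] uniform, h=26: full span → s += 26 → s = 26.0000
seg 2 [55.7°–108.8°] dwell: s stays 26.0000
seg 3 [108.8°–278.5°] cycloidal, h=17: θ=143° here. β=34.2, B=169.7. 17·(0.2015 − sin(2π·0.2015)/(2π)) = 0.8449 → s = 26.8449
radial distance = base radius + s = 12 + 26.8449 = 38.8449

38.8449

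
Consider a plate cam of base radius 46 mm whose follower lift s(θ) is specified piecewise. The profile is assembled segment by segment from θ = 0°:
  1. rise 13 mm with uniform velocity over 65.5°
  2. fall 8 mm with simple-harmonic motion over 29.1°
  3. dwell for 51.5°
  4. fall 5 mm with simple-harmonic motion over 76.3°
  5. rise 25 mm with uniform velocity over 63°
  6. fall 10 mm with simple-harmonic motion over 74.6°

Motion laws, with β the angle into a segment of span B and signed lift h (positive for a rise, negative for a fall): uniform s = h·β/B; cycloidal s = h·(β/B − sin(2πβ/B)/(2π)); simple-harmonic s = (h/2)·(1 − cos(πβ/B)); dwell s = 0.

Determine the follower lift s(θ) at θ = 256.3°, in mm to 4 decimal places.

seg 1 [0°–65.5°] uniform, h=13: full span → s += 13 → s = 13.0000
seg 2 [65.5°–94.6°] simple-harmonic, h=-8: full span → s += -8 → s = 5.0000
seg 3 [94.6°–146.1°] dwell: s stays 5.0000
seg 4 [146.1°–222.4°] simple-harmonic, h=-5: full span → s += -5 → s = 0.0000
seg 5 [222.4°–285.4°] uniform, h=25: θ=256.3° here. β=33.9, B=63. 25·33.9/63 = 13.4524 → s = 13.4524

13.4524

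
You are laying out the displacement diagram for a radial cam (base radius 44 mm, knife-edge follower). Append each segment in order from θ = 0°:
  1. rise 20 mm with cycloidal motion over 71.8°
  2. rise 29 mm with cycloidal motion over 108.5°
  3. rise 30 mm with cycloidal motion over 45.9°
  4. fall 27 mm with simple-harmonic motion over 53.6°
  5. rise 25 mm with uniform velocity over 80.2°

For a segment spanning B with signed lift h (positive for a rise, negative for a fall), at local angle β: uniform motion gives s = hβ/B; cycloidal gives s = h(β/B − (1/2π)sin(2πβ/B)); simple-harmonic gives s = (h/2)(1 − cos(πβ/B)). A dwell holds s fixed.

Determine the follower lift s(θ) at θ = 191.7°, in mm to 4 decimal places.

seg 1 [0°–71.8°] cycloidal, h=20: full span → s += 20 → s = 20.0000
seg 2 [71.8°–180.3°] cycloidal, h=29: full span → s += 29 → s = 49.0000
seg 3 [180.3°–226.2°] cycloidal, h=30: θ=191.7° here. β=11.4, B=45.9. 30·(0.2484 − sin(2π·0.2484)/(2π)) = 2.6766 → s = 51.6766

51.6766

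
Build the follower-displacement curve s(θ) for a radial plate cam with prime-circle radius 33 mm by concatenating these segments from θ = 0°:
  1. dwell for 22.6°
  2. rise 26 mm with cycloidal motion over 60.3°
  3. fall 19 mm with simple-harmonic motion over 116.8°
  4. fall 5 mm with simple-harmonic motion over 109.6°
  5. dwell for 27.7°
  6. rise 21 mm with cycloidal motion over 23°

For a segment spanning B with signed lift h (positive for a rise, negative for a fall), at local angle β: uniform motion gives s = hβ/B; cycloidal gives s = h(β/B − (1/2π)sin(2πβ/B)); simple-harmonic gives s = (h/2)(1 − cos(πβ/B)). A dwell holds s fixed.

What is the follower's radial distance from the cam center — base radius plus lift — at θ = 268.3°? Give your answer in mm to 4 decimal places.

seg 1 [0°–22.6°] dwell: s stays 0.0000
seg 2 [22.6°–82.9°] cycloidal, h=26: full span → s += 26 → s = 26.0000
seg 3 [82.9°–199.7°] simple-harmonic, h=-19: full span → s += -19 → s = 7.0000
seg 4 [199.7°–309.3°] simple-harmonic, h=-5: θ=268.3° here. β=68.6, B=109.6. -5/2·(1 − cos(π·0.6259)) = -3.4633 → s = 3.5367
radial distance = base radius + s = 33 + 3.5367 = 36.5367

36.5367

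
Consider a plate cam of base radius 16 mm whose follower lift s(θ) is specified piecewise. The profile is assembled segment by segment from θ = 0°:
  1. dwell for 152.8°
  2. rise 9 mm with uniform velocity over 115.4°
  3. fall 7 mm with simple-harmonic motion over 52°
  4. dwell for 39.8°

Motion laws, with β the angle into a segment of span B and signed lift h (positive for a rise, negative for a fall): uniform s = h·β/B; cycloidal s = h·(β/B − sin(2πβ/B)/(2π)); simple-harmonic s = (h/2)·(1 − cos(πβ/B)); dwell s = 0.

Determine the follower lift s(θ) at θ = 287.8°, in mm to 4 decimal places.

seg 1 [0°–152.8°] dwell: s stays 0.0000
seg 2 [152.8°–268.2°] uniform, h=9: full span → s += 9 → s = 9.0000
seg 3 [268.2°–320.2°] simple-harmonic, h=-7: θ=287.8° here. β=19.6, B=52. -7/2·(1 − cos(π·0.3769)) = -2.1802 → s = 6.8198

6.8198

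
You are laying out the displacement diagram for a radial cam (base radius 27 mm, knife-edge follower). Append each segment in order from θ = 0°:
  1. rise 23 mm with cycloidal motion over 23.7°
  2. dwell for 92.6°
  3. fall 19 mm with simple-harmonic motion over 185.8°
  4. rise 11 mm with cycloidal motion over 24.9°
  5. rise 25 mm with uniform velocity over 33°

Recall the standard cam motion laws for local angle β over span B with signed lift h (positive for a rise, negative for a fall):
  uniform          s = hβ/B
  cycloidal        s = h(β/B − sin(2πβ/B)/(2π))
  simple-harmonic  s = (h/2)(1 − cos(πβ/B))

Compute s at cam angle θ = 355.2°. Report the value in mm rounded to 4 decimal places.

seg 1 [0°–23.7°] cycloidal, h=23: full span → s += 23 → s = 23.0000
seg 2 [23.7°–116.3°] dwell: s stays 23.0000
seg 3 [116.3°–302.1°] simple-harmonic, h=-19: full span → s += -19 → s = 4.0000
seg 4 [302.1°–327°] cycloidal, h=11: full span → s += 11 → s = 15.0000
seg 5 [327°–360°] uniform, h=25: θ=355.2° here. β=28.2, B=33. 25·28.2/33 = 21.3636 → s = 36.3636

36.3636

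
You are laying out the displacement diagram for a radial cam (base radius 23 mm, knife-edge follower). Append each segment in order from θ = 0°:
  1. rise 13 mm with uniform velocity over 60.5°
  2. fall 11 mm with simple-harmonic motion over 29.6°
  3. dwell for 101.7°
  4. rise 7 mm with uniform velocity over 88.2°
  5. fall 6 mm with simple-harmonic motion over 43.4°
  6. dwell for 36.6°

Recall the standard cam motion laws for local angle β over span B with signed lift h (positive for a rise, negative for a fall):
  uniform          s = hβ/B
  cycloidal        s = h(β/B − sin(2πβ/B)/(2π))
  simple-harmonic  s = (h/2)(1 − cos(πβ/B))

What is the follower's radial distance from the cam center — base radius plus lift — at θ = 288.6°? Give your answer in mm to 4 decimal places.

seg 1 [0°–60.5°] uniform, h=13: full span → s += 13 → s = 13.0000
seg 2 [60.5°–90.1°] simple-harmonic, h=-11: full span → s += -11 → s = 2.0000
seg 3 [90.1°–191.8°] dwell: s stays 2.0000
seg 4 [191.8°–280°] uniform, h=7: full span → s += 7 → s = 9.0000
seg 5 [280°–323.4°] simple-harmonic, h=-6: θ=288.6° here. β=8.6, B=43.4. -6/2·(1 − cos(π·0.1982)) = -0.5628 → s = 8.4372
radial distance = base radius + s = 23 + 8.4372 = 31.4372

31.4372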